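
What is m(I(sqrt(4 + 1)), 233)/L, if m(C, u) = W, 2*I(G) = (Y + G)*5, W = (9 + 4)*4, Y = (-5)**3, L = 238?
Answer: 26/119 ≈ 0.21849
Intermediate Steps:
Y = -125
W = 52 (W = 13*4 = 52)
I(G) = -625/2 + 5*G/2 (I(G) = ((-125 + G)*5)/2 = (-625 + 5*G)/2 = -625/2 + 5*G/2)
m(C, u) = 52
m(I(sqrt(4 + 1)), 233)/L = 52/238 = 52*(1/238) = 26/119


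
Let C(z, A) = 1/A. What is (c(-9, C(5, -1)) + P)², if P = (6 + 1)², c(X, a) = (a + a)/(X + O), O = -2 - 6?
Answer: 697225/289 ≈ 2412.5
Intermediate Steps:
O = -8
c(X, a) = 2*a/(-8 + X) (c(X, a) = (a + a)/(X - 8) = (2*a)/(-8 + X) = 2*a/(-8 + X))
P = 49 (P = 7² = 49)
(c(-9, C(5, -1)) + P)² = (2/(-1*(-8 - 9)) + 49)² = (2*(-1)/(-17) + 49)² = (2*(-1)*(-1/17) + 49)² = (2/17 + 49)² = (835/17)² = 697225/289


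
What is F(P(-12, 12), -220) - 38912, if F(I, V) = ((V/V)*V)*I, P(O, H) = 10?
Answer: -41112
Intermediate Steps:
F(I, V) = I*V (F(I, V) = (1*V)*I = V*I = I*V)
F(P(-12, 12), -220) - 38912 = 10*(-220) - 38912 = -2200 - 38912 = -41112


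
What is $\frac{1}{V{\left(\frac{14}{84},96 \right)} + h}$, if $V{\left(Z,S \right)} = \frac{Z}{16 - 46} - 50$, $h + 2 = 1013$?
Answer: $\frac{180}{172979} \approx 0.0010406$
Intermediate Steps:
$h = 1011$ ($h = -2 + 1013 = 1011$)
$V{\left(Z,S \right)} = -50 - \frac{Z}{30}$ ($V{\left(Z,S \right)} = \frac{Z}{-30} - 50 = - \frac{Z}{30} - 50 = -50 - \frac{Z}{30}$)
$\frac{1}{V{\left(\frac{14}{84},96 \right)} + h} = \frac{1}{\left(-50 - \frac{14 \cdot \frac{1}{84}}{30}\right) + 1011} = \frac{1}{\left(-50 - \frac{1}{180}\right) + 1011} = \frac{1}{- \frac{9001}{180} + 1011} = \frac{1}{\frac{172979}{180}} = \frac{180}{172979}$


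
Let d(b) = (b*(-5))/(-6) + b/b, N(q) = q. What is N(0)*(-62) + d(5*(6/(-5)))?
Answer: -4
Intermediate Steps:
d(b) = 1 + 5*b/6 (d(b) = -5*b*(-1/6) + 1 = 5*b/6 + 1 = 1 + 5*b/6)
N(0)*(-62) + d(5*(6/(-5))) = 0*(-62) + (1 + 5*(5*(6/(-5)))/6) = 0 + (1 + 5*(5*(6*(-1/5)))/6) = 0 + (1 + 5*(5*(-6/5))/6) = 0 + (1 + (5/6)*(-6)) = 0 + (1 - 5) = 0 - 4 = -4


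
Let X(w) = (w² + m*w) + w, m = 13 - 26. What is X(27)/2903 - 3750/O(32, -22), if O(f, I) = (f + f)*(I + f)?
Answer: -1062705/185792 ≈ -5.7199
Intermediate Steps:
m = -13
X(w) = w² - 12*w (X(w) = (w² - 13*w) + w = w² - 12*w)
O(f, I) = 2*f*(I + f) (O(f, I) = (2*f)*(I + f) = 2*f*(I + f))
X(27)/2903 - 3750/O(32, -22) = (27*(-12 + 27))/2903 - 3750*1/(64*(-22 + 32)) = (27*15)*(1/2903) - 3750/(2*32*10) = 405*(1/2903) - 3750/640 = 405/2903 - 3750*1/640 = 405/2903 - 375/64 = -1062705/185792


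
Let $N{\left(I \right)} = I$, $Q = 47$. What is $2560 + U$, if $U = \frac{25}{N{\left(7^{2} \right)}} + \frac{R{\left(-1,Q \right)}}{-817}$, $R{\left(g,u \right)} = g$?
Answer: $\frac{102504954}{40033} \approx 2560.5$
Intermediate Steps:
$U = \frac{20474}{40033}$ ($U = \frac{25}{7^{2}} - \frac{1}{-817} = \frac{25}{49} - - \frac{1}{817} = 25 \cdot \frac{1}{49} + \frac{1}{817} = \frac{25}{49} + \frac{1}{817} = \frac{20474}{40033} \approx 0.51143$)
$2560 + U = 2560 + \frac{20474}{40033} = \frac{102504954}{40033}$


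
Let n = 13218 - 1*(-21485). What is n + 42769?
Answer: 77472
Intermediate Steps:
n = 34703 (n = 13218 + 21485 = 34703)
n + 42769 = 34703 + 42769 = 77472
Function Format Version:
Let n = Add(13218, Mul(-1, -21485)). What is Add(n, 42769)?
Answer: 77472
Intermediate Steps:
n = 34703 (n = Add(13218, 21485) = 34703)
Add(n, 42769) = Add(34703, 42769) = 77472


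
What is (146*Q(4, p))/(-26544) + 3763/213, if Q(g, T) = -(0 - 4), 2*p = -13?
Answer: 19515/1106 ≈ 17.645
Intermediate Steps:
p = -13/2 (p = (1/2)*(-13) = -13/2 ≈ -6.5000)
Q(g, T) = 4 (Q(g, T) = -1*(-4) = 4)
(146*Q(4, p))/(-26544) + 3763/213 = (146*4)/(-26544) + 3763/213 = 584*(-1/26544) + 3763*(1/213) = -73/3318 + 53/3 = 19515/1106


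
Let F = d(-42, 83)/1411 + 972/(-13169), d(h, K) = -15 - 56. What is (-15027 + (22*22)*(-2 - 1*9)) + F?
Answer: -378153578600/18581459 ≈ -20351.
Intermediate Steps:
d(h, K) = -71
F = -2306491/18581459 (F = -71/1411 + 972/(-13169) = -71*1/1411 + 972*(-1/13169) = -71/1411 - 972/13169 = -2306491/18581459 ≈ -0.12413)
(-15027 + (22*22)*(-2 - 1*9)) + F = (-15027 + (22*22)*(-2 - 1*9)) - 2306491/18581459 = (-15027 + 484*(-2 - 9)) - 2306491/18581459 = (-15027 + 484*(-11)) - 2306491/18581459 = (-15027 - 5324) - 2306491/18581459 = -20351 - 2306491/18581459 = -378153578600/18581459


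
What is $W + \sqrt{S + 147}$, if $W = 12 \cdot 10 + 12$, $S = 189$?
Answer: $132 + 4 \sqrt{21} \approx 150.33$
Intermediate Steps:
$W = 132$ ($W = 120 + 12 = 132$)
$W + \sqrt{S + 147} = 132 + \sqrt{189 + 147} = 132 + \sqrt{336} = 132 + 4 \sqrt{21}$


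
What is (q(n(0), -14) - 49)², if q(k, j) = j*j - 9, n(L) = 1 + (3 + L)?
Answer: 19044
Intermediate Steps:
n(L) = 4 + L
q(k, j) = -9 + j² (q(k, j) = j² - 9 = -9 + j²)
(q(n(0), -14) - 49)² = ((-9 + (-14)²) - 49)² = ((-9 + 196) - 49)² = (187 - 49)² = 138² = 19044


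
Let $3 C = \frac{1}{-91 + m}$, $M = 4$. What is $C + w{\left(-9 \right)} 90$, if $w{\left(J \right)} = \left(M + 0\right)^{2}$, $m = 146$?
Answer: $\frac{237601}{165} \approx 1440.0$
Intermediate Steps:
$w{\left(J \right)} = 16$ ($w{\left(J \right)} = \left(4 + 0\right)^{2} = 4^{2} = 16$)
$C = \frac{1}{165}$ ($C = \frac{1}{3 \left(-91 + 146\right)} = \frac{1}{3 \cdot 55} = \frac{1}{3} \cdot \frac{1}{55} = \frac{1}{165} \approx 0.0060606$)
$C + w{\left(-9 \right)} 90 = \frac{1}{165} + 16 \cdot 90 = \frac{1}{165} + 1440 = \frac{237601}{165}$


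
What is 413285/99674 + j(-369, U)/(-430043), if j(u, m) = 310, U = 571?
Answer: 4132544705/996839674 ≈ 4.1456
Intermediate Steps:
413285/99674 + j(-369, U)/(-430043) = 413285/99674 + 310/(-430043) = 413285*(1/99674) + 310*(-1/430043) = 413285/99674 - 310/430043 = 4132544705/996839674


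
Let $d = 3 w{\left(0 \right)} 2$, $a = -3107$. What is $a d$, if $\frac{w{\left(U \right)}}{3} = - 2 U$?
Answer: $0$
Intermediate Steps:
$w{\left(U \right)} = - 6 U$ ($w{\left(U \right)} = 3 \left(- 2 U\right) = - 6 U$)
$d = 0$ ($d = 3 \left(\left(-6\right) 0\right) 2 = 3 \cdot 0 \cdot 2 = 0 \cdot 2 = 0$)
$a d = \left(-3107\right) 0 = 0$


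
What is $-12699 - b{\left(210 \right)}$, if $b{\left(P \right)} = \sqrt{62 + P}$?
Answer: $-12699 - 4 \sqrt{17} \approx -12716.0$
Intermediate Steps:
$-12699 - b{\left(210 \right)} = -12699 - \sqrt{62 + 210} = -12699 - \sqrt{272} = -12699 - 4 \sqrt{17}$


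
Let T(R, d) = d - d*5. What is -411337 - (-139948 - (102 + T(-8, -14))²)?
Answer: -246425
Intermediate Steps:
T(R, d) = -4*d (T(R, d) = d - 5*d = -4*d)
-411337 - (-139948 - (102 + T(-8, -14))²) = -411337 - (-139948 - (102 - 4*(-14))²) = -411337 - (-139948 - (102 + 56)²) = -411337 - (-139948 - 1*158²) = -411337 - (-139948 - 1*24964) = -411337 - (-139948 - 24964) = -411337 - 1*(-164912) = -411337 + 164912 = -246425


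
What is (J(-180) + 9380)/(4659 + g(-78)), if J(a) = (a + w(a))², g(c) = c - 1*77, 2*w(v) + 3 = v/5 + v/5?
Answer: 226745/18016 ≈ 12.586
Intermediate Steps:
w(v) = -3/2 + v/5 (w(v) = -3/2 + (v/5 + v/5)/2 = -3/2 + (2*v/5)/2 = -3/2 + v/5)
g(c) = -77 + c (g(c) = c - 77 = -77 + c)
J(a) = (-3/2 + 6*a/5)² (J(a) = (a + (-3/2 + a/5))² = (-3/2 + 6*a/5)²)
(J(-180) + 9380)/(4659 + g(-78)) = (9*(-5 + 4*(-180))²/100 + 9380)/(4659 + (-77 - 78)) = (9*(-5 - 720)²/100 + 9380)/(4659 - 155) = ((9/100)*(-725)² + 9380)/4504 = ((9/100)*525625 + 9380)*(1/4504) = (189225/4 + 9380)*(1/4504) = (226745/4)*(1/4504) = 226745/18016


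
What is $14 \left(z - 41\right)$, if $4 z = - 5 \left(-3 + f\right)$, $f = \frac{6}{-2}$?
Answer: $-469$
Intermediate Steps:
$f = -3$ ($f = 6 \left(- \frac{1}{2}\right) = -3$)
$z = \frac{15}{2}$ ($z = \frac{\left(-5\right) \left(-3 - 3\right)}{4} = \frac{\left(-5\right) \left(-6\right)}{4} = \frac{1}{4} \cdot 30 = \frac{15}{2} \approx 7.5$)
$14 \left(z - 41\right) = 14 \left(\frac{15}{2} - 41\right) = 14 \left(- \frac{67}{2}\right) = -469$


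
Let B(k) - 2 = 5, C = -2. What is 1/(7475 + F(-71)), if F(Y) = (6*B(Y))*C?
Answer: 1/7391 ≈ 0.00013530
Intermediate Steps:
B(k) = 7 (B(k) = 2 + 5 = 7)
F(Y) = -84 (F(Y) = (6*7)*(-2) = 42*(-2) = -84)
1/(7475 + F(-71)) = 1/(7475 - 84) = 1/7391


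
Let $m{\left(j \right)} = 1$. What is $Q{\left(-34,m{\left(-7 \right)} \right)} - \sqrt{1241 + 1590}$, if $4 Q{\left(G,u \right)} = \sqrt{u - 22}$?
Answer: $- \sqrt{2831} + \frac{i \sqrt{21}}{4} \approx -53.207 + 1.1456 i$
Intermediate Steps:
$Q{\left(G,u \right)} = \frac{\sqrt{-22 + u}}{4}$ ($Q{\left(G,u \right)} = \frac{\sqrt{u - 22}}{4} = \frac{\sqrt{-22 + u}}{4}$)
$Q{\left(-34,m{\left(-7 \right)} \right)} - \sqrt{1241 + 1590} = \frac{\sqrt{-22 + 1}}{4} - \sqrt{1241 + 1590} = \frac{\sqrt{-21}}{4} - \sqrt{2831} = \frac{i \sqrt{21}}{4} - \sqrt{2831} = - \sqrt{2831} + \frac{i \sqrt{21}}{4}$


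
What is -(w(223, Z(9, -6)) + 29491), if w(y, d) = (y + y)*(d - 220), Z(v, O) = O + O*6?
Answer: 87361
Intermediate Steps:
Z(v, O) = 7*O (Z(v, O) = O + 6*O = 7*O)
w(y, d) = 2*y*(-220 + d) (w(y, d) = (2*y)*(-220 + d) = 2*y*(-220 + d))
-(w(223, Z(9, -6)) + 29491) = -(2*223*(-220 + 7*(-6)) + 29491) = -(2*223*(-220 - 42) + 29491) = -(2*223*(-262) + 29491) = -(-116852 + 29491) = -1*(-87361) = 87361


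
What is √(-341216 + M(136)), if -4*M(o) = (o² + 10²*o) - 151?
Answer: 3*I*√155201/2 ≈ 590.93*I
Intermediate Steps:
M(o) = 151/4 - 25*o - o²/4 (M(o) = -((o² + 10²*o) - 151)/4 = -((o² + 100*o) - 151)/4 = -(-151 + o² + 100*o)/4 = 151/4 - 25*o - o²/4)
√(-341216 + M(136)) = √(-341216 + (151/4 - 25*136 - ¼*136²)) = √(-341216 + (151/4 - 3400 - ¼*18496)) = √(-341216 + (151/4 - 3400 - 4624)) = √(-341216 - 31945/4) = √(-1396809/4) = 3*I*√155201/2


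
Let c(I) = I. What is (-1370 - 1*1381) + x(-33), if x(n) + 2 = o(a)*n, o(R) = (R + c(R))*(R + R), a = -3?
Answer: -3941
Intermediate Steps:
o(R) = 4*R**2 (o(R) = (R + R)*(R + R) = (2*R)*(2*R) = 4*R**2)
x(n) = -2 + 36*n (x(n) = -2 + (4*(-3)**2)*n = -2 + (4*9)*n = -2 + 36*n)
(-1370 - 1*1381) + x(-33) = (-1370 - 1*1381) + (-2 + 36*(-33)) = (-1370 - 1381) + (-2 - 1188) = -2751 - 1190 = -3941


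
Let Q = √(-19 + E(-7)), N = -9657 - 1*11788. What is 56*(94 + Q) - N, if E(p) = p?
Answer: 26709 + 56*I*√26 ≈ 26709.0 + 285.54*I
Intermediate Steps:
N = -21445 (N = -9657 - 11788 = -21445)
Q = I*√26 (Q = √(-19 - 7) = √(-26) = I*√26 ≈ 5.099*I)
56*(94 + Q) - N = 56*(94 + I*√26) - 1*(-21445) = (5264 + 56*I*√26) + 21445 = 26709 + 56*I*√26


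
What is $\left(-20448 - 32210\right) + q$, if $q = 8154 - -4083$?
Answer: $-40421$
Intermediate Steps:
$q = 12237$ ($q = 8154 + 4083 = 12237$)
$\left(-20448 - 32210\right) + q = \left(-20448 - 32210\right) + 12237 = -52658 + 12237 = -40421$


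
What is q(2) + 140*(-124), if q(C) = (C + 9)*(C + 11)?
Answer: -17217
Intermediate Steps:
q(C) = (9 + C)*(11 + C)
q(2) + 140*(-124) = (99 + 2**2 + 20*2) + 140*(-124) = (99 + 4 + 40) - 17360 = 143 - 17360 = -17217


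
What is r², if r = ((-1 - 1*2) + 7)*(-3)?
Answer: 144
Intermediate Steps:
r = -12 (r = ((-1 - 2) + 7)*(-3) = (-3 + 7)*(-3) = 4*(-3) = -12)
r² = (-12)² = 144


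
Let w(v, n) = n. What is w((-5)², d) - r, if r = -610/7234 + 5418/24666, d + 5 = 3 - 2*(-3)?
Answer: 57465652/14869487 ≈ 3.8647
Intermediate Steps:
d = 4 (d = -5 + (3 - 2*(-3)) = -5 + (3 + 6) = -5 + 9 = 4)
r = 2012296/14869487 (r = -610*1/7234 + 5418*(1/24666) = -305/3617 + 903/4111 = 2012296/14869487 ≈ 0.13533)
w((-5)², d) - r = 4 - 1*2012296/14869487 = 4 - 2012296/14869487 = 57465652/14869487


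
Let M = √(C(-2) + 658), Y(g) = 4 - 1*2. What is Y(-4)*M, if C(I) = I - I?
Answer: 2*√658 ≈ 51.303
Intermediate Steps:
C(I) = 0
Y(g) = 2 (Y(g) = 4 - 2 = 2)
M = √658 (M = √(0 + 658) = √658 ≈ 25.652)
Y(-4)*M = 2*√658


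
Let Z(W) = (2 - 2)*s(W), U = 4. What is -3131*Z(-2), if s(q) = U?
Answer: 0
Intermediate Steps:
s(q) = 4
Z(W) = 0 (Z(W) = (2 - 2)*4 = 0*4 = 0)
-3131*Z(-2) = -3131*0 = 0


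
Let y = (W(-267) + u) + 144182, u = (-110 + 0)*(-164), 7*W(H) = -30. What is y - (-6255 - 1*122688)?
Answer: 2038125/7 ≈ 2.9116e+5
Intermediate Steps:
W(H) = -30/7 (W(H) = (⅐)*(-30) = -30/7)
u = 18040 (u = -110*(-164) = 18040)
y = 1135524/7 (y = (-30/7 + 18040) + 144182 = 126250/7 + 144182 = 1135524/7 ≈ 1.6222e+5)
y - (-6255 - 1*122688) = 1135524/7 - (-6255 - 1*122688) = 1135524/7 - (-6255 - 122688) = 1135524/7 - 1*(-128943) = 1135524/7 + 128943 = 2038125/7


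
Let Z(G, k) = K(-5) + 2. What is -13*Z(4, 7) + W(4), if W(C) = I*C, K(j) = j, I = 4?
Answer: 55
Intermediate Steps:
W(C) = 4*C
Z(G, k) = -3 (Z(G, k) = -5 + 2 = -3)
-13*Z(4, 7) + W(4) = -13*(-3) + 4*4 = 39 + 16 = 55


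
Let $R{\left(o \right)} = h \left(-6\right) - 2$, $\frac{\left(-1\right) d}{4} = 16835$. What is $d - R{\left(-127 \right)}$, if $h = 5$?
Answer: $-67308$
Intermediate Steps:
$d = -67340$ ($d = \left(-4\right) 16835 = -67340$)
$R{\left(o \right)} = -32$ ($R{\left(o \right)} = 5 \left(-6\right) - 2 = -30 - 2 = -32$)
$d - R{\left(-127 \right)} = -67340 - -32 = -67340 + 32 = -67308$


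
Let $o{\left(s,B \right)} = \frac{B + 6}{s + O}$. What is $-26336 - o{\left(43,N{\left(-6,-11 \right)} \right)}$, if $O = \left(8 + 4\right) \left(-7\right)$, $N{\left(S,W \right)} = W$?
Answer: $- \frac{1079781}{41} \approx -26336.0$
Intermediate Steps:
$O = -84$ ($O = 12 \left(-7\right) = -84$)
$o{\left(s,B \right)} = \frac{6 + B}{-84 + s}$ ($o{\left(s,B \right)} = \frac{B + 6}{s - 84} = \frac{6 + B}{-84 + s}$)
$-26336 - o{\left(43,N{\left(-6,-11 \right)} \right)} = -26336 - \frac{6 - 11}{-84 + 43} = -26336 - \frac{1}{-41} \left(-5\right) = -26336 - \left(- \frac{1}{41}\right) \left(-5\right) = -26336 - \frac{5}{41} = - \frac{1079781}{41}$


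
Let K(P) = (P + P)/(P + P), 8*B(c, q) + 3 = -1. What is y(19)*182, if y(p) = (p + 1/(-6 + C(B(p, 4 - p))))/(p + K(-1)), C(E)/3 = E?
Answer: 25753/150 ≈ 171.69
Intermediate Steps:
B(c, q) = -1/2 (B(c, q) = -3/8 + (1/8)*(-1) = -3/8 - 1/8 = -1/2)
C(E) = 3*E
K(P) = 1 (K(P) = (2*P)/((2*P)) = (2*P)*(1/(2*P)) = 1)
y(p) = (-2/15 + p)/(1 + p) (y(p) = (p + 1/(-6 + 3*(-1/2)))/(p + 1) = (p + 1/(-6 - 3/2))/(1 + p) = (p + 1/(-15/2))/(1 + p) = (p - 2/15)/(1 + p) = (-2/15 + p)/(1 + p))
y(19)*182 = ((-2/15 + 19)/(1 + 19))*182 = ((283/15)/20)*182 = ((1/20)*(283/15))*182 = (283/300)*182 = 25753/150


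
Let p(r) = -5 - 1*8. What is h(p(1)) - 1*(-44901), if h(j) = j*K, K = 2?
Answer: 44875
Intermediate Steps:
p(r) = -13 (p(r) = -5 - 8 = -13)
h(j) = 2*j (h(j) = j*2 = 2*j)
h(p(1)) - 1*(-44901) = 2*(-13) - 1*(-44901) = -26 + 44901 = 44875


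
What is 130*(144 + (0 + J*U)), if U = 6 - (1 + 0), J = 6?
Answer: 22620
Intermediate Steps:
U = 5 (U = 6 - 1*1 = 6 - 1 = 5)
130*(144 + (0 + J*U)) = 130*(144 + (0 + 6*5)) = 130*(144 + (0 + 30)) = 130*(144 + 30) = 130*174 = 22620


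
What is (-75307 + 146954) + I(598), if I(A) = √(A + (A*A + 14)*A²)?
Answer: 71647 + √127885627870 ≈ 4.2926e+5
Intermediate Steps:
I(A) = √(A + A²*(14 + A²)) (I(A) = √(A + (A² + 14)*A²) = √(A + (14 + A²)*A²) = √(A + A²*(14 + A²)))
(-75307 + 146954) + I(598) = (-75307 + 146954) + √(598*(1 + 598³ + 14*598)) = 71647 + √(598*(1 + 213847192 + 8372)) = 71647 + √(598*213855565) = 71647 + √127885627870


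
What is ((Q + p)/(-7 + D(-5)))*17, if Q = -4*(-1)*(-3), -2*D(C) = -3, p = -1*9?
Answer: 714/11 ≈ 64.909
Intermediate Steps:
p = -9
D(C) = 3/2 (D(C) = -½*(-3) = 3/2)
Q = -12 (Q = 4*(-3) = -12)
((Q + p)/(-7 + D(-5)))*17 = ((-12 - 9)/(-7 + 3/2))*17 = -21/(-11/2)*17 = -21*(-2/11)*17 = (42/11)*17 = 714/11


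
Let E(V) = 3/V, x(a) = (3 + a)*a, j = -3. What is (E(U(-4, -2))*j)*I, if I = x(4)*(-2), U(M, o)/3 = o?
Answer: -84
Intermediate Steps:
U(M, o) = 3*o
x(a) = a*(3 + a)
I = -56 (I = (4*(3 + 4))*(-2) = (4*7)*(-2) = 28*(-2) = -56)
(E(U(-4, -2))*j)*I = ((3/((3*(-2))))*(-3))*(-56) = ((3/(-6))*(-3))*(-56) = ((3*(-⅙))*(-3))*(-56) = -½*(-3)*(-56) = (3/2)*(-56) = -84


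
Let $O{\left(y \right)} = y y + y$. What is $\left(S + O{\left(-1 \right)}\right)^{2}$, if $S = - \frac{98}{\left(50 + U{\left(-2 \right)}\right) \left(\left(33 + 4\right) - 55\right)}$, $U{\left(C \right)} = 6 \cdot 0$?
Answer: $\frac{2401}{202500} \approx 0.011857$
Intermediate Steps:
$U{\left(C \right)} = 0$
$O{\left(y \right)} = y + y^{2}$ ($O{\left(y \right)} = y^{2} + y = y + y^{2}$)
$S = \frac{49}{450}$ ($S = - \frac{98}{\left(50 + 0\right) \left(\left(33 + 4\right) - 55\right)} = - \frac{98}{50 \left(37 - 55\right)} = - \frac{98}{50 \left(-18\right)} = - \frac{98}{-900} = \left(-98\right) \left(- \frac{1}{900}\right) = \frac{49}{450} \approx 0.10889$)
$\left(S + O{\left(-1 \right)}\right)^{2} = \left(\frac{49}{450} - \left(1 - 1\right)\right)^{2} = \left(\frac{49}{450} - 0\right)^{2} = \left(\frac{49}{450} + 0\right)^{2} = \left(\frac{49}{450}\right)^{2} = \frac{2401}{202500}$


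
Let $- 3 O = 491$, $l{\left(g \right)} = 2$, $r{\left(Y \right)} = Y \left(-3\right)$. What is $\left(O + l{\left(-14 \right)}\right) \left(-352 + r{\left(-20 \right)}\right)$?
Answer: $\frac{141620}{3} \approx 47207.0$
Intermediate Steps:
$r{\left(Y \right)} = - 3 Y$
$O = - \frac{491}{3}$ ($O = \left(- \frac{1}{3}\right) 491 = - \frac{491}{3} \approx -163.67$)
$\left(O + l{\left(-14 \right)}\right) \left(-352 + r{\left(-20 \right)}\right) = \left(- \frac{491}{3} + 2\right) \left(-352 - -60\right) = - \frac{485 \left(-352 + 60\right)}{3} = \left(- \frac{485}{3}\right) \left(-292\right) = \frac{141620}{3}$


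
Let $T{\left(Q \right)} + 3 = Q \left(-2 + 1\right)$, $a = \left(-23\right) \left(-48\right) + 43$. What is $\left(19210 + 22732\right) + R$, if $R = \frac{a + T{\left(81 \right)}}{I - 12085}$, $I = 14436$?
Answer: $\frac{98606705}{2351} \approx 41942.0$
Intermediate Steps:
$a = 1147$ ($a = 1104 + 43 = 1147$)
$T{\left(Q \right)} = -3 - Q$ ($T{\left(Q \right)} = -3 + Q \left(-2 + 1\right) = -3 + Q \left(-1\right) = -3 - Q$)
$R = \frac{1063}{2351}$ ($R = \frac{1147 - 84}{14436 - 12085} = \frac{1147 - 84}{2351} = \left(1147 - 84\right) \frac{1}{2351} = 1063 \cdot \frac{1}{2351} = \frac{1063}{2351} \approx 0.45215$)
$\left(19210 + 22732\right) + R = \left(19210 + 22732\right) + \frac{1063}{2351} = 41942 + \frac{1063}{2351} = \frac{98606705}{2351}$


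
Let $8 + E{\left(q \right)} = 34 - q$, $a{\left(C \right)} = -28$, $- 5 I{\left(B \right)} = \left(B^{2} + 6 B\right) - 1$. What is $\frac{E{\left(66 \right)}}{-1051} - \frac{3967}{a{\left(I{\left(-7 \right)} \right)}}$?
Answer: $\frac{4170437}{29428} \approx 141.72$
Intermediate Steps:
$I{\left(B \right)} = \frac{1}{5} - \frac{6 B}{5} - \frac{B^{2}}{5}$ ($I{\left(B \right)} = - \frac{\left(B^{2} + 6 B\right) - 1}{5} = - \frac{-1 + B^{2} + 6 B}{5} = \frac{1}{5} - \frac{6 B}{5} - \frac{B^{2}}{5}$)
$E{\left(q \right)} = 26 - q$ ($E{\left(q \right)} = -8 - \left(-34 + q\right) = 26 - q$)
$\frac{E{\left(66 \right)}}{-1051} - \frac{3967}{a{\left(I{\left(-7 \right)} \right)}} = \frac{26 - 66}{-1051} - \frac{3967}{-28} = \left(26 - 66\right) \left(- \frac{1}{1051}\right) - - \frac{3967}{28} = \left(-40\right) \left(- \frac{1}{1051}\right) + \frac{3967}{28} = \frac{40}{1051} + \frac{3967}{28} = \frac{4170437}{29428}$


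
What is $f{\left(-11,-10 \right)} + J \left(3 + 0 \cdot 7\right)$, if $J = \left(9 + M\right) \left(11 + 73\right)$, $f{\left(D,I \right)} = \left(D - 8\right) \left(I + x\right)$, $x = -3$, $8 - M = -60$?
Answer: $19651$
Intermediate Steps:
$M = 68$ ($M = 8 - -60 = 8 + 60 = 68$)
$f{\left(D,I \right)} = \left(-8 + D\right) \left(-3 + I\right)$ ($f{\left(D,I \right)} = \left(D - 8\right) \left(I - 3\right) = \left(-8 + D\right) \left(-3 + I\right)$)
$J = 6468$ ($J = \left(9 + 68\right) \left(11 + 73\right) = 77 \cdot 84 = 6468$)
$f{\left(-11,-10 \right)} + J \left(3 + 0 \cdot 7\right) = \left(24 - -80 - -33 - -110\right) + 6468 \left(3 + 0 \cdot 7\right) = \left(24 + 80 + 33 + 110\right) + 6468 \left(3 + 0\right) = 247 + 6468 \cdot 3 = 247 + 19404 = 19651$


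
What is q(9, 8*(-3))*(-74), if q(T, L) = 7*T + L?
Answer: -2886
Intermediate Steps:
q(T, L) = L + 7*T
q(9, 8*(-3))*(-74) = (8*(-3) + 7*9)*(-74) = (-24 + 63)*(-74) = 39*(-74) = -2886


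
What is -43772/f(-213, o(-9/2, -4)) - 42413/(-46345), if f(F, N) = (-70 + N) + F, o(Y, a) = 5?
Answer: 1020202077/6441955 ≈ 158.37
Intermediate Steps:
f(F, N) = -70 + F + N
-43772/f(-213, o(-9/2, -4)) - 42413/(-46345) = -43772/(-70 - 213 + 5) - 42413/(-46345) = -43772/(-278) - 42413*(-1/46345) = -43772*(-1/278) + 42413/46345 = 21886/139 + 42413/46345 = 1020202077/6441955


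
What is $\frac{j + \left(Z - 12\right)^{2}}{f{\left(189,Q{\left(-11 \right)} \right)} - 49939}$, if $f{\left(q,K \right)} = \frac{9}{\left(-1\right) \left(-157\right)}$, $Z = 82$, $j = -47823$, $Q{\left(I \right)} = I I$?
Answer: $\frac{6738911}{7840414} \approx 0.85951$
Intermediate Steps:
$Q{\left(I \right)} = I^{2}$
$f{\left(q,K \right)} = \frac{9}{157}$
$\frac{j + \left(Z - 12\right)^{2}}{f{\left(189,Q{\left(-11 \right)} \right)} - 49939} = \frac{-47823 + \left(82 - 12\right)^{2}}{\frac{9}{157} - 49939} = \frac{-47823 + 70^{2}}{- \frac{7840414}{157}} = \left(-47823 + 4900\right) \left(- \frac{157}{7840414}\right) = \left(-42923\right) \left(- \frac{157}{7840414}\right) = \frac{6738911}{7840414}$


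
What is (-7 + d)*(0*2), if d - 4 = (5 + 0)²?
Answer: 0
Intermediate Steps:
d = 29 (d = 4 + (5 + 0)² = 4 + 5² = 4 + 25 = 29)
(-7 + d)*(0*2) = (-7 + 29)*(0*2) = 22*0 = 0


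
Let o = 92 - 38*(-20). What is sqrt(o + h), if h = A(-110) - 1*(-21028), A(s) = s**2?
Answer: 2*sqrt(8495) ≈ 184.34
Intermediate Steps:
h = 33128 (h = (-110)**2 - 1*(-21028) = 12100 + 21028 = 33128)
o = 852 (o = 92 + 760 = 852)
sqrt(o + h) = sqrt(852 + 33128) = sqrt(33980) = 2*sqrt(8495)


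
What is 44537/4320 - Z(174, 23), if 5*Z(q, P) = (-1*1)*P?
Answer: 64409/4320 ≈ 14.909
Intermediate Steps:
Z(q, P) = -P/5 (Z(q, P) = ((-1*1)*P)/5 = (-P)/5 = -P/5)
44537/4320 - Z(174, 23) = 44537/4320 - (-1)*23/5 = 44537*(1/4320) - 1*(-23/5) = 44537/4320 + 23/5 = 64409/4320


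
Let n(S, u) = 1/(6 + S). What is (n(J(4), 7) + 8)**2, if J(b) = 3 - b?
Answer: 1681/25 ≈ 67.240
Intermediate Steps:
(n(J(4), 7) + 8)**2 = (1/(6 + (3 - 1*4)) + 8)**2 = (1/(6 + (3 - 4)) + 8)**2 = (1/(6 - 1) + 8)**2 = (1/5 + 8)**2 = (41/5)**2 = 1681/25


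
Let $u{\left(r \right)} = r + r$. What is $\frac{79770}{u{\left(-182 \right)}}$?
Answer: $- \frac{39885}{182} \approx -219.15$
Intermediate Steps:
$u{\left(r \right)} = 2 r$
$\frac{79770}{u{\left(-182 \right)}} = \frac{79770}{2 \left(-182\right)} = \frac{79770}{-364} = 79770 \left(- \frac{1}{364}\right) = - \frac{39885}{182}$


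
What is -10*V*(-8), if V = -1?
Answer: -80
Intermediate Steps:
-10*V*(-8) = -10*(-1)*(-8) = 10*(-8) = -80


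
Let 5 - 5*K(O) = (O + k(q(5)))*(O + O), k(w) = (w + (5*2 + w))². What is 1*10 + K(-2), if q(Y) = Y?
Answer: 1647/5 ≈ 329.40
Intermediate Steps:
k(w) = (10 + 2*w)² (k(w) = (w + (10 + w))² = (10 + 2*w)²)
K(O) = 1 - 2*O*(400 + O)/5 (K(O) = 1 - (O + 4*(5 + 5)²)*(O + O)/5 = 1 - (O + 4*10²)*2*O/5 = 1 - (O + 4*100)*2*O/5 = 1 - (O + 400)*2*O/5 = 1 - (400 + O)*2*O/5 = 1 - 2*O*(400 + O)/5)
1*10 + K(-2) = 1*10 + (1 - 160*(-2) - ⅖*(-2)²) = 10 + (1 + 320 - ⅖*4) = 10 + (1 + 320 - 8/5) = 10 + 1597/5 = 1647/5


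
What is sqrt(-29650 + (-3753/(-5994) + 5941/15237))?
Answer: 7*I*sqrt(85473915735530)/375846 ≈ 172.19*I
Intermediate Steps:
sqrt(-29650 + (-3753/(-5994) + 5941/15237)) = sqrt(-29650 + (-3753*(-1/5994) + 5941*(1/15237))) = sqrt(-29650 + (139/222 + 5941/15237)) = sqrt(-29650 + 1145615/1127538) = sqrt(-33430356085/1127538) = 7*I*sqrt(85473915735530)/375846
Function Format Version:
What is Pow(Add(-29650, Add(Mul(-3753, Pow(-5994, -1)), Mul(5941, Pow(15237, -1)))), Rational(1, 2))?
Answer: Mul(Rational(7, 375846), I, Pow(85473915735530, Rational(1, 2))) ≈ Mul(172.19, I)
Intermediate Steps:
Pow(Add(-29650, Add(Mul(-3753, Pow(-5994, -1)), Mul(5941, Pow(15237, -1)))), Rational(1, 2)) = Pow(Add(-29650, Add(Mul(-3753, Rational(-1, 5994)), Mul(5941, Rational(1, 15237)))), Rational(1, 2)) = Pow(Add(-29650, Add(Rational(139, 222), Rational(5941, 15237))), Rational(1, 2)) = Pow(Add(-29650, Rational(1145615, 1127538)), Rational(1, 2)) = Pow(Rational(-33430356085, 1127538), Rational(1, 2)) = Mul(Rational(7, 375846), I, Pow(85473915735530, Rational(1, 2)))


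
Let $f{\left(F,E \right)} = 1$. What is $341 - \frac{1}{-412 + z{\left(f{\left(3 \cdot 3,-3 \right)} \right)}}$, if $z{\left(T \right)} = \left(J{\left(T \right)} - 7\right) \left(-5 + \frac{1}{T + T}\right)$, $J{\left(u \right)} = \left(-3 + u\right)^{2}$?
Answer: $\frac{271779}{797} \approx 341.0$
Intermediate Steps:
$z{\left(T \right)} = \left(-7 + \left(-3 + T\right)^{2}\right) \left(-5 + \frac{1}{2 T}\right)$ ($z{\left(T \right)} = \left(\left(-3 + T\right)^{2} - 7\right) \left(-5 + \frac{1}{T + T}\right) = \left(-7 + \left(-3 + T\right)^{2}\right) \left(-5 + \frac{1}{2 T}\right)$)
$341 - \frac{1}{-412 + z{\left(f{\left(3 \cdot 3,-3 \right)} \right)}} = 341 - \frac{1}{-412 + \left(-13 + 1^{-1} - 5 \cdot 1^{2} + \frac{61}{2} \cdot 1\right)} = 341 - \frac{1}{-412 + \left(-13 + 1 - 5 + \frac{61}{2}\right)} = 341 - \frac{1}{-412 + \frac{27}{2}} = 341 - \frac{1}{- \frac{797}{2}} = 341 - - \frac{2}{797} = 341 + \frac{2}{797} = \frac{271779}{797}$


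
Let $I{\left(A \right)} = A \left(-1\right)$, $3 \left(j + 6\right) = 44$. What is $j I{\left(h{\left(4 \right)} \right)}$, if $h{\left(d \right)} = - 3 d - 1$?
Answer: $\frac{338}{3} \approx 112.67$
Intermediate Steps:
$h{\left(d \right)} = -1 - 3 d$
$j = \frac{26}{3}$ ($j = -6 + \frac{1}{3} \cdot 44 = -6 + \frac{44}{3} = \frac{26}{3} \approx 8.6667$)
$I{\left(A \right)} = - A$
$j I{\left(h{\left(4 \right)} \right)} = \frac{26 \left(- (-1 - 12)\right)}{3} = \frac{26 \left(\left(-1\right) \left(-13\right)\right)}{3} = \frac{26}{3} \cdot 13 = \frac{338}{3}$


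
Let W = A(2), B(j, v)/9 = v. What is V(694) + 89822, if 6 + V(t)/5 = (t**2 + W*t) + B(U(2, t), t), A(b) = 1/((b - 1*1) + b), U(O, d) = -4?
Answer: 7591076/3 ≈ 2.5304e+6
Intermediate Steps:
B(j, v) = 9*v
A(b) = 1/(-1 + 2*b) (A(b) = 1/((b - 1) + b) = 1/((-1 + b) + b) = 1/(-1 + 2*b))
W = 1/3 (W = 1/(-1 + 2*2) = 1/(-1 + 4) = 1/3 ≈ 0.33333)
V(t) = -30 + 5*t**2 + 140*t/3 (V(t) = -30 + 5*((t**2 + t/3) + 9*t) = -30 + 5*(t**2 + 28*t/3) = -30 + (5*t**2 + 140*t/3) = -30 + 5*t**2 + 140*t/3)
V(694) + 89822 = (-30 + 5*694**2 + (140/3)*694) + 89822 = (-30 + 5*481636 + 97160/3) + 89822 = (-30 + 2408180 + 97160/3) + 89822 = 7321610/3 + 89822 = 7591076/3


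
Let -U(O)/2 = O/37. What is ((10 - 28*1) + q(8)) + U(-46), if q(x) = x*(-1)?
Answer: -870/37 ≈ -23.514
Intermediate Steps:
U(O) = -2*O/37
q(x) = -x
((10 - 28*1) + q(8)) + U(-46) = ((10 - 28*1) - 1*8) - 2/37*(-46) = ((10 - 28) - 8) + 92/37 = (-18 - 8) + 92/37 = -26 + 92/37 = -870/37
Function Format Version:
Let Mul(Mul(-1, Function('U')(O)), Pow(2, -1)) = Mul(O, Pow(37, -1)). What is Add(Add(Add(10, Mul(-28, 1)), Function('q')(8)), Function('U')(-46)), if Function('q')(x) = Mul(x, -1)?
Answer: Rational(-870, 37) ≈ -23.514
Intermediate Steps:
Function('U')(O) = Mul(Rational(-2, 37), O) (Function('U')(O) = Mul(-2, Mul(O, Pow(37, -1))) = Mul(-2, Mul(O, Rational(1, 37))) = Mul(-2, Mul(Rational(1, 37), O)) = Mul(Rational(-2, 37), O))
Function('q')(x) = Mul(-1, x)
Add(Add(Add(10, Mul(-28, 1)), Function('q')(8)), Function('U')(-46)) = Add(Add(Add(10, Mul(-28, 1)), Mul(-1, 8)), Mul(Rational(-2, 37), -46)) = Add(Add(Add(10, -28), -8), Rational(92, 37)) = Add(Add(-18, -8), Rational(92, 37)) = Add(-26, Rational(92, 37)) = Rational(-870, 37)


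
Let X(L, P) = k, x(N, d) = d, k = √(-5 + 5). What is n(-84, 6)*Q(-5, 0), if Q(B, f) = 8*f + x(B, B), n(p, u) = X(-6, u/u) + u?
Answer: -30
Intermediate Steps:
k = 0 (k = √0 = 0)
X(L, P) = 0
n(p, u) = u (n(p, u) = 0 + u = u)
Q(B, f) = B + 8*f (Q(B, f) = 8*f + B = B + 8*f)
n(-84, 6)*Q(-5, 0) = 6*(-5 + 8*0) = 6*(-5 + 0) = 6*(-5) = -30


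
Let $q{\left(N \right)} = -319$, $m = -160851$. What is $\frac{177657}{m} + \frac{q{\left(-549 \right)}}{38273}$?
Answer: $- \frac{2283592610}{2052083441} \approx -1.1128$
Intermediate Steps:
$\frac{177657}{m} + \frac{q{\left(-549 \right)}}{38273} = \frac{177657}{-160851} - \frac{319}{38273} = 177657 \left(- \frac{1}{160851}\right) - \frac{319}{38273} = - \frac{59219}{53617} - \frac{319}{38273} = - \frac{2283592610}{2052083441}$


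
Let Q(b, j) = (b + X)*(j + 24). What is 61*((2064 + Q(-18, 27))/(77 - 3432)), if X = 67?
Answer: -4563/55 ≈ -82.964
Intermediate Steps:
Q(b, j) = (24 + j)*(67 + b) (Q(b, j) = (b + 67)*(j + 24) = (67 + b)*(24 + j) = (24 + j)*(67 + b))
61*((2064 + Q(-18, 27))/(77 - 3432)) = 61*((2064 + (1608 + 24*(-18) + 67*27 - 18*27))/(77 - 3432)) = 61*((2064 + (1608 - 432 + 1809 - 486))/(-3355)) = 61*((2064 + 2499)*(-1/3355)) = 61*(4563*(-1/3355)) = 61*(-4563/3355) = -4563/55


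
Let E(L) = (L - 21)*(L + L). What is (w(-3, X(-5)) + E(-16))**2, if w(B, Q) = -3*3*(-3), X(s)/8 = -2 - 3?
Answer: 1466521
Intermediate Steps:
X(s) = -40 (X(s) = 8*(-2 - 3) = 8*(-5) = -40)
w(B, Q) = 27 (w(B, Q) = -9*(-3) = 27)
E(L) = 2*L*(-21 + L) (E(L) = (-21 + L)*(2*L) = 2*L*(-21 + L))
(w(-3, X(-5)) + E(-16))**2 = (27 + 2*(-16)*(-21 - 16))**2 = (27 + 2*(-16)*(-37))**2 = (27 + 1184)**2 = 1211**2 = 1466521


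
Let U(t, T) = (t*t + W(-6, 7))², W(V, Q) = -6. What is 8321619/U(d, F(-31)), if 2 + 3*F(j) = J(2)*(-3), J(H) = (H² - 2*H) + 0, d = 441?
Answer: 2773873/12606841875 ≈ 0.00022003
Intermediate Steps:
J(H) = H² - 2*H
F(j) = -⅔ (F(j) = -⅔ + ((2*(-2 + 2))*(-3))/3 = -⅔ + ((2*0)*(-3))/3 = -⅔ + (0*(-3))/3 = -⅔ + (⅓)*0 = -⅔ + 0 = -⅔)
U(t, T) = (-6 + t²)² (U(t, T) = (t*t - 6)² = (t² - 6)² = (-6 + t²)²)
8321619/U(d, F(-31)) = 8321619/((-6 + 441²)²) = 8321619/((-6 + 194481)²) = 8321619/(194475²) = 8321619/37820525625 = 8321619*(1/37820525625) = 2773873/12606841875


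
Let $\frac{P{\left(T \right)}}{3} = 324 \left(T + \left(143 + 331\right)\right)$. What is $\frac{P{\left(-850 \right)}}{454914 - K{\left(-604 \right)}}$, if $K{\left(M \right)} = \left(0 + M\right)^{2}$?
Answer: $- \frac{182736}{45049} \approx -4.0564$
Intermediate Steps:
$K{\left(M \right)} = M^{2}$
$P{\left(T \right)} = 460728 + 972 T$ ($P{\left(T \right)} = 3 \cdot 324 \left(T + \left(143 + 331\right)\right) = 3 \cdot 324 \left(T + 474\right) = 3 \cdot 324 \left(474 + T\right) = 3 \left(153576 + 324 T\right) = 460728 + 972 T$)
$\frac{P{\left(-850 \right)}}{454914 - K{\left(-604 \right)}} = \frac{460728 + 972 \left(-850\right)}{454914 - \left(-604\right)^{2}} = \frac{460728 - 826200}{454914 - 364816} = - \frac{365472}{454914 - 364816} = - \frac{365472}{90098} = \left(-365472\right) \frac{1}{90098} = - \frac{182736}{45049}$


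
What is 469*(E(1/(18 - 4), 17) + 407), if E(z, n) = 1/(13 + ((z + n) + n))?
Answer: 125798463/659 ≈ 1.9089e+5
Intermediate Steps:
E(z, n) = 1/(13 + z + 2*n) (E(z, n) = 1/(13 + ((n + z) + n)) = 1/(13 + (z + 2*n)) = 1/(13 + z + 2*n))
469*(E(1/(18 - 4), 17) + 407) = 469*(1/(13 + 1/(18 - 4) + 2*17) + 407) = 469*(1/(13 + 1/14 + 34) + 407) = 469*(1/(659/14) + 407) = 469*(14/659 + 407) = 469*(268227/659) = 125798463/659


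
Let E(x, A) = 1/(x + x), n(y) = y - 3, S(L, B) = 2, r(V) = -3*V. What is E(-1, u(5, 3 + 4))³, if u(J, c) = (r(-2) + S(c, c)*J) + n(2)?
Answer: -⅛ ≈ -0.12500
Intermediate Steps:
n(y) = -3 + y
u(J, c) = 5 + 2*J (u(J, c) = (-3*(-2) + 2*J) + (-3 + 2) = (6 + 2*J) - 1 = 5 + 2*J)
E(x, A) = 1/(2*x)
E(-1, u(5, 3 + 4))³ = ((½)/(-1))³ = ((½)*(-1))³ = (-½)³ = -⅛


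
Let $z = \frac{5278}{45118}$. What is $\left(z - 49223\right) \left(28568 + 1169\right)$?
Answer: $- \frac{33020530338266}{22559} \approx -1.4637 \cdot 10^{9}$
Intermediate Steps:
$z = \frac{2639}{22559}$ ($z = 5278 \cdot \frac{1}{45118} = \frac{2639}{22559} \approx 0.11698$)
$\left(z - 49223\right) \left(28568 + 1169\right) = \left(\frac{2639}{22559} - 49223\right) \left(28568 + 1169\right) = \left(- \frac{1110419018}{22559}\right) 29737 = - \frac{33020530338266}{22559}$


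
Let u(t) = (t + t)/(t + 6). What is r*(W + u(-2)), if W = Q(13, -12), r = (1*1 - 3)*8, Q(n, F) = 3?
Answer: -32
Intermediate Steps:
u(t) = 2*t/(6 + t) (u(t) = (2*t)/(6 + t) = 2*t/(6 + t))
r = -16 (r = (1 - 3)*8 = -2*8 = -16)
W = 3
r*(W + u(-2)) = -16*(3 + 2*(-2)/(6 - 2)) = -16*(3 + 2*(-2)/4) = -16*(3 + 2*(-2)*(¼)) = -16*(3 - 1) = -16*2 = -32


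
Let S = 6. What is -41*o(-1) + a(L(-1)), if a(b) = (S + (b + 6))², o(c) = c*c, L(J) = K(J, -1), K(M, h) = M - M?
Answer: 103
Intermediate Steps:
K(M, h) = 0
L(J) = 0
o(c) = c²
a(b) = (12 + b)² (a(b) = (6 + (b + 6))² = (6 + (6 + b))² = (12 + b)²)
-41*o(-1) + a(L(-1)) = -41*(-1)² + (12 + 0)² = -41*1 + 12² = -41 + 144 = 103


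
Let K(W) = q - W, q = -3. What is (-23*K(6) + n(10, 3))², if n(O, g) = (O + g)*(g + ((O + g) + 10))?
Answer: 297025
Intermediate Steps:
K(W) = -3 - W
n(O, g) = (O + g)*(10 + O + 2*g) (n(O, g) = (O + g)*(g + (10 + O + g)) = (O + g)*(10 + O + 2*g))
(-23*K(6) + n(10, 3))² = (-23*(-3 - 1*6) + (10² + 2*3² + 10*10 + 10*3 + 3*10*3))² = (-23*(-3 - 6) + (100 + 2*9 + 100 + 30 + 90))² = (-23*(-9) + (100 + 18 + 100 + 30 + 90))² = (207 + 338)² = 545² = 297025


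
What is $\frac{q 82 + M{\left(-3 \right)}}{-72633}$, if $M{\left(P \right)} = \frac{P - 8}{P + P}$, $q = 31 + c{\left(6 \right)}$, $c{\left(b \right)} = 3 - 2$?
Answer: $- \frac{15755}{435798} \approx -0.036152$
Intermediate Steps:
$c{\left(b \right)} = 1$
$q = 32$ ($q = 31 + 1 = 32$)
$M{\left(P \right)} = \frac{-8 + P}{2 P}$
$\frac{q 82 + M{\left(-3 \right)}}{-72633} = \frac{32 \cdot 82 + \frac{-8 - 3}{2 \left(-3\right)}}{-72633} = \left(2624 + \frac{1}{2} \left(- \frac{1}{3}\right) \left(-11\right)\right) \left(- \frac{1}{72633}\right) = \left(2624 + \frac{11}{6}\right) \left(- \frac{1}{72633}\right) = \frac{15755}{6} \left(- \frac{1}{72633}\right) = - \frac{15755}{435798}$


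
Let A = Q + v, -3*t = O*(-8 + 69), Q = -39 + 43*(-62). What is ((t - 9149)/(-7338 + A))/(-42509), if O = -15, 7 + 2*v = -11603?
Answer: -2211/168420658 ≈ -1.3128e-5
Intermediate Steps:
v = -5805 (v = -7/2 + (1/2)*(-11603) = -7/2 - 11603/2 = -5805)
Q = -2705 (Q = -39 - 2666 = -2705)
t = 305 (t = -(-5)*(-8 + 69) = -(-5)*61 = -1/3*(-915) = 305)
A = -8510 (A = -2705 - 5805 = -8510)
((t - 9149)/(-7338 + A))/(-42509) = ((305 - 9149)/(-7338 - 8510))/(-42509) = -8844/(-15848)*(-1/42509) = -8844*(-1/15848)*(-1/42509) = (2211/3962)*(-1/42509) = -2211/168420658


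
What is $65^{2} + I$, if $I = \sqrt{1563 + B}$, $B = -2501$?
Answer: $4225 + i \sqrt{938} \approx 4225.0 + 30.627 i$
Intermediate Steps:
$I = i \sqrt{938}$ ($I = \sqrt{1563 - 2501} = \sqrt{-938} = i \sqrt{938} \approx 30.627 i$)
$65^{2} + I = 65^{2} + i \sqrt{938} = 4225 + i \sqrt{938}$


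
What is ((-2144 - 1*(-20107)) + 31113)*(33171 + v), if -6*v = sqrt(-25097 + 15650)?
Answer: 1627899996 - 24538*I*sqrt(9447)/3 ≈ 1.6279e+9 - 7.95e+5*I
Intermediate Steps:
v = -I*sqrt(9447)/6 (v = -sqrt(-25097 + 15650)/6 = -I*sqrt(9447)/6 ≈ -16.199*I)
((-2144 - 1*(-20107)) + 31113)*(33171 + v) = ((-2144 - 1*(-20107)) + 31113)*(33171 - I*sqrt(9447)/6) = ((-2144 + 20107) + 31113)*(33171 - I*sqrt(9447)/6) = (17963 + 31113)*(33171 - I*sqrt(9447)/6) = 49076*(33171 - I*sqrt(9447)/6) = 1627899996 - 24538*I*sqrt(9447)/3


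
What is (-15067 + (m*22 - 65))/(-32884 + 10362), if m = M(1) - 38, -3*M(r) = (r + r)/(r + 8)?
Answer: 215590/304047 ≈ 0.70907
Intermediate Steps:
M(r) = -2*r/(3*(8 + r)) (M(r) = -(r + r)/(3*(r + 8)) = -2*r/(3*(8 + r)))
m = -1028/27 (m = -2*1/(24 + 3*1) - 38 = -2*1/(24 + 3) - 38 = -2*1/27 - 38 = -2*1*1/27 - 38 = -2/27 - 38 = -1028/27 ≈ -38.074)
(-15067 + (m*22 - 65))/(-32884 + 10362) = (-15067 + (-1028/27*22 - 65))/(-32884 + 10362) = (-15067 + (-22616/27 - 65))/(-22522) = (-15067 - 24371/27)*(-1/22522) = -431180/27*(-1/22522) = 215590/304047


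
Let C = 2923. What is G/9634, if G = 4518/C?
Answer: 2259/14080091 ≈ 0.00016044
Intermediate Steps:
G = 4518/2923 ≈ 1.5457
G/9634 = (4518/2923)/9634 = (4518/2923)*(1/9634) = 2259/14080091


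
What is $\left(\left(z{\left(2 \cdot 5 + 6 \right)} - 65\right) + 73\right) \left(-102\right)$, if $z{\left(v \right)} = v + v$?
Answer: $-4080$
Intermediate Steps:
$z{\left(v \right)} = 2 v$
$\left(\left(z{\left(2 \cdot 5 + 6 \right)} - 65\right) + 73\right) \left(-102\right) = \left(\left(2 \left(2 \cdot 5 + 6\right) - 65\right) + 73\right) \left(-102\right) = \left(\left(2 \left(10 + 6\right) - 65\right) + 73\right) \left(-102\right) = \left(\left(2 \cdot 16 - 65\right) + 73\right) \left(-102\right) = \left(\left(32 - 65\right) + 73\right) \left(-102\right) = \left(-33 + 73\right) \left(-102\right) = 40 \left(-102\right) = -4080$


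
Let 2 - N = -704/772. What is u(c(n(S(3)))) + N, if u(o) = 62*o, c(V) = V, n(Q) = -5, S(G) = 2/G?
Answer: -59268/193 ≈ -307.09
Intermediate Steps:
N = 562/193 (N = 2 - (-704)/772 = 2 - 1*(-176/193) = 2 + 176/193 = 562/193 ≈ 2.9119)
u(c(n(S(3)))) + N = 62*(-5) + 562/193 = -310 + 562/193 = -59268/193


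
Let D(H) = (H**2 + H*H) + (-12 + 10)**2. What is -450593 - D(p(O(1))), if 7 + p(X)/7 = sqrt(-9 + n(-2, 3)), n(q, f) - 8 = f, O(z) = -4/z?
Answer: -455595 + 1372*sqrt(2) ≈ -4.5365e+5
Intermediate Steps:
n(q, f) = 8 + f
p(X) = -49 + 7*sqrt(2) (p(X) = -49 + 7*sqrt(-9 + (8 + 3)) = -49 + 7*sqrt(-9 + 11) = -49 + 7*sqrt(2))
D(H) = 4 + 2*H**2 (D(H) = (H**2 + H**2) + (-2)**2 = 2*H**2 + 4 = 4 + 2*H**2)
-450593 - D(p(O(1))) = -450593 - (4 + 2*(-49 + 7*sqrt(2))**2) = -450593 + (-4 - 2*(-49 + 7*sqrt(2))**2) = -450597 - 2*(-49 + 7*sqrt(2))**2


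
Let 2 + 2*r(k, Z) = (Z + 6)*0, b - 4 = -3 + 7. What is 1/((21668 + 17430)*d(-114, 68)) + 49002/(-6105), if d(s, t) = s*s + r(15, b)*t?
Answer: -8256166389261/1028608951040 ≈ -8.0265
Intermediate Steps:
b = 8 (b = 4 + (-3 + 7) = 4 + 4 = 8)
r(k, Z) = -1 (r(k, Z) = -1 + ((Z + 6)*0)/2 = -1 + ((6 + Z)*0)/2 = -1 + (½)*0 = -1 + 0 = -1)
d(s, t) = s² - t (d(s, t) = s*s - t = s² - t)
1/((21668 + 17430)*d(-114, 68)) + 49002/(-6105) = 1/((21668 + 17430)*((-114)² - 1*68)) + 49002/(-6105) = 1/(39098*(12996 - 68)) + 49002*(-1/6105) = (1/39098)/12928 - 16334/2035 = (1/39098)*(1/12928) - 16334/2035 = 1/505458944 - 16334/2035 = -8256166389261/1028608951040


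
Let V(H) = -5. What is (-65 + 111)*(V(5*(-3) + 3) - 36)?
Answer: -1886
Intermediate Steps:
(-65 + 111)*(V(5*(-3) + 3) - 36) = (-65 + 111)*(-5 - 36) = 46*(-41) = -1886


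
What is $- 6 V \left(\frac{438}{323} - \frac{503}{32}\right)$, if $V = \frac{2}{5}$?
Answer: $\frac{445359}{12920} \approx 34.471$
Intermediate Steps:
$V = \frac{2}{5}$ ($V = 2 \cdot \frac{1}{5} = \frac{2}{5} \approx 0.4$)
$- 6 V \left(\frac{438}{323} - \frac{503}{32}\right) = \left(-6\right) \frac{2}{5} \left(\frac{438}{323} - \frac{503}{32}\right) = - \frac{12 \left(438 \cdot \frac{1}{323} - \frac{503}{32}\right)}{5} = - \frac{12 \left(\frac{438}{323} - \frac{503}{32}\right)}{5} = \left(- \frac{12}{5}\right) \left(- \frac{148453}{10336}\right) = \frac{445359}{12920}$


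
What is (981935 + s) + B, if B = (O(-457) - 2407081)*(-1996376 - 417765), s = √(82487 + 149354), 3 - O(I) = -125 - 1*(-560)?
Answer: 5812076823268 + √231841 ≈ 5.8121e+12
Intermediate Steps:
O(I) = -432 (O(I) = 3 - (-125 - 1*(-560)) = 3 - (-125 + 560) = 3 - 1*435 = 3 - 435 = -432)
s = √231841 ≈ 481.50
B = 5812075841333 (B = (-432 - 2407081)*(-1996376 - 417765) = -2407513*(-2414141) = 5812075841333)
(981935 + s) + B = (981935 + √231841) + 5812075841333 = 5812076823268 + √231841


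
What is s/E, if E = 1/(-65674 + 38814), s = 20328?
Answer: -546010080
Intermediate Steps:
E = -1/26860 (E = 1/(-26860) = -1/26860 ≈ -3.7230e-5)
s/E = 20328/(-1/26860) = 20328*(-26860) = -546010080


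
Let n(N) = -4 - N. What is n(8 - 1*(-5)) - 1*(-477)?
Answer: 460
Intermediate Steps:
n(8 - 1*(-5)) - 1*(-477) = (-4 - (8 - 1*(-5))) - 1*(-477) = (-4 - (8 + 5)) + 477 = (-4 - 1*13) + 477 = (-4 - 13) + 477 = -17 + 477 = 460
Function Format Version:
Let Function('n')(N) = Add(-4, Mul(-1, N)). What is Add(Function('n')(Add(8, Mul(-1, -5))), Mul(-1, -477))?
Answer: 460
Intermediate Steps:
Add(Function('n')(Add(8, Mul(-1, -5))), Mul(-1, -477)) = Add(Add(-4, Mul(-1, Add(8, Mul(-1, -5)))), Mul(-1, -477)) = Add(Add(-4, Mul(-1, Add(8, 5))), 477) = Add(Add(-4, Mul(-1, 13)), 477) = Add(Add(-4, -13), 477) = Add(-17, 477) = 460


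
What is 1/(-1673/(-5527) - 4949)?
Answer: -5527/27351450 ≈ -0.00020207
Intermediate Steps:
1/(-1673/(-5527) - 4949) = 1/(-1673*(-1/5527) - 4949) = 1/(1673/5527 - 4949) = 1/(-27351450/5527) = -5527/27351450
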